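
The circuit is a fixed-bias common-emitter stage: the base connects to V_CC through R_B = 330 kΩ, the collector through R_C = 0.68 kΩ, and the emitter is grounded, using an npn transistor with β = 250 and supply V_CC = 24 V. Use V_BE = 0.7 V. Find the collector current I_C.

I_C ≈ 18 mA

Base loop: V_CC = I_B·R_B + V_BE, so I_B = (24 − 0.7)/330 kΩ = 0.0706 mA.
In the active region I_C = β·I_B = 250 × 0.0706 = 17.7 mA.
Collector loop: V_CE = V_CC − I_C·R_C = 24 − 17.7×0.68 = 12 V.
Since V_CE = 12 V > V_CE(sat) ≈ 0.2 V, the transistor is in the active region as assumed.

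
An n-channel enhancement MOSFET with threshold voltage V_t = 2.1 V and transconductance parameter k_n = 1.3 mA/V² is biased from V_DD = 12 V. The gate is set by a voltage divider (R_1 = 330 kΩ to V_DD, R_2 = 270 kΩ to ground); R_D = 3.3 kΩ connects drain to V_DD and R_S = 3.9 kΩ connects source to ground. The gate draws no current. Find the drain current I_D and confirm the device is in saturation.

I_D ≈ 0.6 mA

V_G = V_DD·R_2/(R_1+R_2) = 12×270/600 = 5.4 V.
Assume saturation: I_D = (k_n/2)(V_GS − V_t)² with V_GS = V_G − I_D·R_S = 5.4 − 3.9·I_D.
Substituting gives 9.89·I_D² − 17.7·I_D + 7.08 = 0, with roots I_D = 0.6 or 1.19 mA.
The root I_D = 1.19 mA gives V_GS = 0.745 V ≤ V_t, so take I_D = 0.6 mA.
Then V_GS = 3.06 V and V_DS = V_DD − I_D(R_D+R_S) = 12 − 0.6×7.2 = 7.68 V.
Saturation requires V_DS ≥ V_GS − V_t = 0.961 V; 7.68 ≥ 0.961 ✓.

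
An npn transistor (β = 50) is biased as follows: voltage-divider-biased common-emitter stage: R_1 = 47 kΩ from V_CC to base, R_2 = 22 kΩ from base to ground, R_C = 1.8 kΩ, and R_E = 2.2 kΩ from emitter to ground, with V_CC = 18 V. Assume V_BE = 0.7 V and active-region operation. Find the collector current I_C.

I_C ≈ 2 mA

Thevenize the base divider: V_Th = V_CC·R_2/(R_1+R_2) = 18×22/69 = 5.74 V, R_Th = R_1‖R_2 = 15 kΩ.
Base-emitter loop: V_Th = I_B·R_Th + V_BE + (β+1)I_B·R_E, so I_B = (5.74 − 0.7) / (15 + 51×2.2) = 0.0396 mA.
I_C = β·I_B = 50×0.0396 = 1.98 mA, and I_E = (β+1)I_B = 2.02 mA.
V_CE = V_CC − I_C·R_C − I_E·R_E = 18 − 1.98×1.8 − 2.02×2.2 = 9.99 V.
V_CE = 9.99 V > 0.2 V confirms active-region operation.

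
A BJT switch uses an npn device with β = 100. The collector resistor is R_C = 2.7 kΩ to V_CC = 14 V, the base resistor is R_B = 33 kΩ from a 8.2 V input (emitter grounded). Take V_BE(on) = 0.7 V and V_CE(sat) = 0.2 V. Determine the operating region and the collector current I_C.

saturation; I_C ≈ 5.1 mA

Assume active: I_B = (8.2 − 0.7)/33 = 0.227 mA, giving I_C = β·I_B = 22.7 mA.
But then V_CE = 14 − 22.7×2.7 = -47.4 V < V_CE(sat) = 0.2 V — impossible in the active region.
So the transistor is saturated. With V_CE = 0.2 V, I_C = (V_CC − 0.2)/R_C = 13.8/2.7 = 5.11 mA.
Check: β·I_B = 22.7 mA > I_C = 5.11 mA, confirming saturation.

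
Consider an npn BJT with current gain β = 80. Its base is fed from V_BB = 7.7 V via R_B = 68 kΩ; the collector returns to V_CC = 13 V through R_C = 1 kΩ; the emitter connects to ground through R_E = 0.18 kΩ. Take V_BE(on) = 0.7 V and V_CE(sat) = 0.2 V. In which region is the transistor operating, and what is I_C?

active; I_C ≈ 6.8 mA

Assume active. Base-emitter loop: I_B = (V_BB − V_BE)/(R_B + (β+1)R_E) = (7.7 − 0.7)/(68 + 81×0.18) = 0.0848 mA.
I_C = β·I_B = 80×0.0848 = 6.78 mA.
V_CE = V_CC − I_C·R_C − I_E·R_E = 13 − 6.78×1 − 6.87×0.18 = 4.98 V > V_CE(sat), so the active-region assumption holds.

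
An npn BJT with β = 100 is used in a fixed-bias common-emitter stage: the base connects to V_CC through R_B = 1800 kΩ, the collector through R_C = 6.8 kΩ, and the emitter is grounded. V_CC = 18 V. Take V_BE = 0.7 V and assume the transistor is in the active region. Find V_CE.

Base loop: V_CC = I_B·R_B + V_BE, so I_B = (18 − 0.7)/1800 kΩ = 0.00961 mA.
In the active region I_C = β·I_B = 100 × 0.00961 = 0.961 mA.
Collector loop: V_CE = V_CC − I_C·R_C = 18 − 0.961×6.8 = 11.5 V.
Since V_CE = 11.5 V > V_CE(sat) ≈ 0.2 V, the transistor is in the active region as assumed.

V_CE ≈ 11 V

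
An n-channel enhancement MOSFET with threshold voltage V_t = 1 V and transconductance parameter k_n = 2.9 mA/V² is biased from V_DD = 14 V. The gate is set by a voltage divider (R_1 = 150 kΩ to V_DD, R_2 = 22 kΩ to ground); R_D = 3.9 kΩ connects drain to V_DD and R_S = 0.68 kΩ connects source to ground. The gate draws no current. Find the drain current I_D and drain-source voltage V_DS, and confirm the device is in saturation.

V_G = V_DD·R_2/(R_1+R_2) = 14×22/172 = 1.79 V.
Assume saturation: I_D = (k_n/2)(V_GS − V_t)² with V_GS = V_G − I_D·R_S = 1.79 − 0.68·I_D.
Substituting gives 0.67·I_D² − 2.56·I_D + 0.907 = 0, with roots I_D = 0.395 or 3.42 mA.
The root I_D = 3.42 mA gives V_GS = -0.536 V ≤ V_t, so take I_D = 0.395 mA.
Then V_GS = 1.52 V and V_DS = V_DD − I_D(R_D+R_S) = 14 − 0.395×4.58 = 12.2 V.
Saturation requires V_DS ≥ V_GS − V_t = 0.522 V; 12.2 ≥ 0.522 ✓.

I_D ≈ 0.4 mA, V_DS ≈ 12 V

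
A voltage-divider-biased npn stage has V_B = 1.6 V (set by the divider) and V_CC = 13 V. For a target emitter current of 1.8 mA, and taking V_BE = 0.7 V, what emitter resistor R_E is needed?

R_E ≈ 0.5 kΩ

V_E = V_B − V_BE = 1.6 − 0.7 = 0.9 V.
R_E = V_E / I_E = 0.9 / 1.8 = 0.5 kΩ.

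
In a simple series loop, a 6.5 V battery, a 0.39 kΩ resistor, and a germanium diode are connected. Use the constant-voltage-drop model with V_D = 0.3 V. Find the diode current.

KVL around the loop: 6.5 = V_D + I·R = 0.3 + I × 0.39 kΩ.
So I = (6.5 − 0.3) / 0.39 kΩ = 6.2 / 0.39 = 15.9 mA.

I ≈ 16 mA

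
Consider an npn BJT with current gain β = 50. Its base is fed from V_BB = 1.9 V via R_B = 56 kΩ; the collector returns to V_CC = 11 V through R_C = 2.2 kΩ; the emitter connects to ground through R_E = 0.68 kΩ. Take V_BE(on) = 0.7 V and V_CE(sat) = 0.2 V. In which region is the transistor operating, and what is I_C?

Assume active. Base-emitter loop: I_B = (V_BB − V_BE)/(R_B + (β+1)R_E) = (1.9 − 0.7)/(56 + 51×0.68) = 0.0132 mA.
I_C = β·I_B = 50×0.0132 = 0.662 mA.
V_CE = V_CC − I_C·R_C − I_E·R_E = 11 − 0.662×2.2 − 0.675×0.68 = 9.09 V > V_CE(sat), so the active-region assumption holds.

active; I_C ≈ 0.66 mA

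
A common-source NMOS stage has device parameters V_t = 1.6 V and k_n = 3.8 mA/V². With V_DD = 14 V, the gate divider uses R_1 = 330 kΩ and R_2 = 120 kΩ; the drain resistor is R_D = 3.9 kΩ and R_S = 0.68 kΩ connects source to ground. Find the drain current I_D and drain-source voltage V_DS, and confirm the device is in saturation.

I_D ≈ 1.7 mA, V_DS ≈ 6.1 V

V_G = V_DD·R_2/(R_1+R_2) = 14×120/450 = 3.73 V.
Assume saturation: I_D = (k_n/2)(V_GS − V_t)² with V_GS = V_G − I_D·R_S = 3.73 − 0.68·I_D.
Substituting gives 0.879·I_D² − 6.51·I_D + 8.65 = 0, with roots I_D = 1.73 or 5.68 mA.
The root I_D = 5.68 mA gives V_GS = -0.129 V ≤ V_t, so take I_D = 1.73 mA.
Then V_GS = 2.55 V and V_DS = V_DD − I_D(R_D+R_S) = 14 − 1.73×4.58 = 6.06 V.
Saturation requires V_DS ≥ V_GS − V_t = 0.955 V; 6.06 ≥ 0.955 ✓.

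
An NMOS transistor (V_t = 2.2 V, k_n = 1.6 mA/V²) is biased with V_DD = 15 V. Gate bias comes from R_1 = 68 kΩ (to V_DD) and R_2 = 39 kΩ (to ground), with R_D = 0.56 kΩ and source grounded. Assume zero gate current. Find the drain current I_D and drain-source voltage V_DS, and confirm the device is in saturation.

I_D ≈ 8.5 mA, V_DS ≈ 10 V

V_G = V_DD·R_2/(R_1+R_2) = 15×39/107 = 5.47 V. With the source grounded, V_GS = V_G = 5.47 V.
Assume saturation: I_D = (k_n/2)(V_GS − V_t)² = (1.6/2)×(5.47 − 2.2)² = 0.8×3.27² = 8.54 mA.
V_DS = V_DD − I_D·R_D = 15 − 8.54×0.56 = 10.2 V.
Saturation requires V_DS ≥ V_GS − V_t = 3.27 V; 10.2 ≥ 3.27 ✓.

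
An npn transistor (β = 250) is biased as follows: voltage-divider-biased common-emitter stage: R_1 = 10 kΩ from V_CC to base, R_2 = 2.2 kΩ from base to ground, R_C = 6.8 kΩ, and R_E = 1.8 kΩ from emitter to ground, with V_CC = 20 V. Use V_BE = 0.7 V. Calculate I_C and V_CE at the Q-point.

Thevenize the base divider: V_Th = V_CC·R_2/(R_1+R_2) = 20×2.2/12.2 = 3.61 V, R_Th = R_1‖R_2 = 1.8 kΩ.
Base-emitter loop: V_Th = I_B·R_Th + V_BE + (β+1)I_B·R_E, so I_B = (3.61 − 0.7) / (1.8 + 251×1.8) = 0.00641 mA.
I_C = β·I_B = 250×0.00641 = 1.6 mA, and I_E = (β+1)I_B = 1.61 mA.
V_CE = V_CC − I_C·R_C − I_E·R_E = 20 − 1.6×6.8 − 1.61×1.8 = 6.21 V.
V_CE = 6.21 V > 0.2 V confirms active-region operation.

I_C ≈ 1.6 mA, V_CE ≈ 6.2 V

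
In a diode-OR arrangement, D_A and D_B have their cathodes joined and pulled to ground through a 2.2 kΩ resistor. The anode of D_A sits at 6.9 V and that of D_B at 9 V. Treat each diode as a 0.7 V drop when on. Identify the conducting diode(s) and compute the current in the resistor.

Only D_B conducts; I_R ≈ 3.8 mA

Assume both conduct. Then node N would need to be at both 6.9−0.7 = 6.2 V and 9−0.7 = 8.3 V, which is impossible.
Assume only D_B conducts: V_N = 9 − 0.7 = 8.3 V, so I_R = 8.3/2.2 = 3.77 mA.
Check D_A: its anode-to-cathode voltage is 6.9 − 8.3 = -1.4 V < 0.7 V, so it is off. The assumption is consistent.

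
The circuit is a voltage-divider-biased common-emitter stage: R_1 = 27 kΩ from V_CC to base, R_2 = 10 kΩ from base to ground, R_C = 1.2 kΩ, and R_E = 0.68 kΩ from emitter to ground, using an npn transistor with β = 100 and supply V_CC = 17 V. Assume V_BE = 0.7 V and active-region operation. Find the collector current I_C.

Thevenize the base divider: V_Th = V_CC·R_2/(R_1+R_2) = 17×10/37 = 4.59 V, R_Th = R_1‖R_2 = 7.3 kΩ.
Base-emitter loop: V_Th = I_B·R_Th + V_BE + (β+1)I_B·R_E, so I_B = (4.59 − 0.7) / (7.3 + 101×0.68) = 0.0513 mA.
I_C = β·I_B = 100×0.0513 = 5.13 mA, and I_E = (β+1)I_B = 5.18 mA.
V_CE = V_CC − I_C·R_C − I_E·R_E = 17 − 5.13×1.2 − 5.18×0.68 = 7.33 V.
V_CE = 7.33 V > 0.2 V confirms active-region operation.

I_C ≈ 5.1 mA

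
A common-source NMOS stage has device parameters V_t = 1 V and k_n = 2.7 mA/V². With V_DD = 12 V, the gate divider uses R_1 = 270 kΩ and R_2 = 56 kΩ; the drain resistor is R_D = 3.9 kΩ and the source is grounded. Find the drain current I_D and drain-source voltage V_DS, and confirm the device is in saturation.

V_G = V_DD·R_2/(R_1+R_2) = 12×56/326 = 2.06 V. With the source grounded, V_GS = V_G = 2.06 V.
Assume saturation: I_D = (k_n/2)(V_GS − V_t)² = (2.7/2)×(2.06 − 1)² = 1.35×1.06² = 1.52 mA.
V_DS = V_DD − I_D·R_D = 12 − 1.52×3.9 = 6.07 V.
Saturation requires V_DS ≥ V_GS − V_t = 1.06 V; 6.07 ≥ 1.06 ✓.

I_D ≈ 1.5 mA, V_DS ≈ 6.1 V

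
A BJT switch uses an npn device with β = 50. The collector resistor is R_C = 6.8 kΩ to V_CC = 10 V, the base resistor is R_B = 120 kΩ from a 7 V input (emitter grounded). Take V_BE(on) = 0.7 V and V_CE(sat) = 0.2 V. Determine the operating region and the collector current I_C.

saturation; I_C ≈ 1.4 mA

Assume active: I_B = (7 − 0.7)/120 = 0.0525 mA, giving I_C = β·I_B = 2.62 mA.
But then V_CE = 10 − 2.62×6.8 = -7.85 V < V_CE(sat) = 0.2 V — impossible in the active region.
So the transistor is saturated. With V_CE = 0.2 V, I_C = (V_CC − 0.2)/R_C = 9.8/6.8 = 1.44 mA.
Check: β·I_B = 2.62 mA > I_C = 1.44 mA, confirming saturation.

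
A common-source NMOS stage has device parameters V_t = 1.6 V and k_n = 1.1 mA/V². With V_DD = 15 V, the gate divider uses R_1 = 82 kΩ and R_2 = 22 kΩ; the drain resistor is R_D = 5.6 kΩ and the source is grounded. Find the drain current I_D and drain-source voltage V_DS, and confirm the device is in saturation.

I_D ≈ 1.4 mA, V_DS ≈ 7.4 V

V_G = V_DD·R_2/(R_1+R_2) = 15×22/104 = 3.17 V. With the source grounded, V_GS = V_G = 3.17 V.
Assume saturation: I_D = (k_n/2)(V_GS − V_t)² = (1.1/2)×(3.17 − 1.6)² = 0.55×1.57² = 1.36 mA.
V_DS = V_DD − I_D·R_D = 15 − 1.36×5.6 = 7.38 V.
Saturation requires V_DS ≥ V_GS − V_t = 1.57 V; 7.38 ≥ 1.57 ✓.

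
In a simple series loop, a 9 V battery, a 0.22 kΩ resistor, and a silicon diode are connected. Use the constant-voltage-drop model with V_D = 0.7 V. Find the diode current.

I ≈ 38 mA

KVL around the loop: 9 = V_D + I·R = 0.7 + I × 0.22 kΩ.
So I = (9 − 0.7) / 0.22 kΩ = 8.3 / 0.22 = 37.7 mA.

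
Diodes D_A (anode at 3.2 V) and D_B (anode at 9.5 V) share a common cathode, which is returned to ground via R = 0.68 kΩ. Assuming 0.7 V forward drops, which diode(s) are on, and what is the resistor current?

Only D_B conducts; I_R ≈ 13 mA

Assume both conduct. Then node N would need to be at both 3.2−0.7 = 2.5 V and 9.5−0.7 = 8.8 V, which is impossible.
Assume only D_B conducts: V_N = 9.5 − 0.7 = 8.8 V, so I_R = 8.8/0.68 = 12.9 mA.
Check D_A: its anode-to-cathode voltage is 3.2 − 8.8 = -5.6 V < 0.7 V, so it is off. The assumption is consistent.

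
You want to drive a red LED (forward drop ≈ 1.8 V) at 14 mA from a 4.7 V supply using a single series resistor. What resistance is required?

The resistor drops V_S − V_D = 4.7 − 1.8 = 2.9 V at 14 mA.
R = 2.9 V / 14 mA = 0.207 kΩ.

R ≈ 0.21 kΩ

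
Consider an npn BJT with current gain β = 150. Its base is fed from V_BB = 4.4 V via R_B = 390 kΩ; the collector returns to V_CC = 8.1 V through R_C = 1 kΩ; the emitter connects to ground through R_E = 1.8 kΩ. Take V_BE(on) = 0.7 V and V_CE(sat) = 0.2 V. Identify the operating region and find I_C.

active; I_C ≈ 0.84 mA

Assume active. Base-emitter loop: I_B = (V_BB − V_BE)/(R_B + (β+1)R_E) = (4.4 − 0.7)/(390 + 151×1.8) = 0.00559 mA.
I_C = β·I_B = 150×0.00559 = 0.839 mA.
V_CE = V_CC − I_C·R_C − I_E·R_E = 8.1 − 0.839×1 − 0.844×1.8 = 5.74 V > V_CE(sat), so the active-region assumption holds.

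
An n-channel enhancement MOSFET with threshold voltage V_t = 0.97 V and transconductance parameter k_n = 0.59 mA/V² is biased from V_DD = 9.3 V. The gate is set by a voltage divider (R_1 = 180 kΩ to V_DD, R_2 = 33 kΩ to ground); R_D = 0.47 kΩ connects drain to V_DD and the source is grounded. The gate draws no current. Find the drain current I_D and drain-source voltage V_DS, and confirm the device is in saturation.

I_D ≈ 0.065 mA, V_DS ≈ 9.3 V

V_G = V_DD·R_2/(R_1+R_2) = 9.3×33/213 = 1.44 V. With the source grounded, V_GS = V_G = 1.44 V.
Assume saturation: I_D = (k_n/2)(V_GS − V_t)² = (0.59/2)×(1.44 − 0.97)² = 0.295×0.471² = 0.0654 mA.
V_DS = V_DD − I_D·R_D = 9.3 − 0.0654×0.47 = 9.27 V.
Saturation requires V_DS ≥ V_GS − V_t = 0.471 V; 9.27 ≥ 0.471 ✓.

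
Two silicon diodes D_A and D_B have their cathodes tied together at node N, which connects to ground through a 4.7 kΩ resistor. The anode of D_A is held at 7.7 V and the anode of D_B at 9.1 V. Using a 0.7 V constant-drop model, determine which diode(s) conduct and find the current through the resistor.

Only D_B conducts; I_R ≈ 1.8 mA

Assume both conduct. Then node N would need to be at both 7.7−0.7 = 7 V and 9.1−0.7 = 8.4 V, which is impossible.
Assume only D_B conducts: V_N = 9.1 − 0.7 = 8.4 V, so I_R = 8.4/4.7 = 1.79 mA.
Check D_A: its anode-to-cathode voltage is 7.7 − 8.4 = -0.7 V < 0.7 V, so it is off. The assumption is consistent.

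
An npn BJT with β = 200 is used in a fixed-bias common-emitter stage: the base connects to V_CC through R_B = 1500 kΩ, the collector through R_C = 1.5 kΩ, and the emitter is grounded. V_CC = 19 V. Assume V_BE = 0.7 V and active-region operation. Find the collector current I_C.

I_C ≈ 2.4 mA

Base loop: V_CC = I_B·R_B + V_BE, so I_B = (19 − 0.7)/1500 kΩ = 0.0122 mA.
In the active region I_C = β·I_B = 200 × 0.0122 = 2.44 mA.
Collector loop: V_CE = V_CC − I_C·R_C = 19 − 2.44×1.5 = 15.3 V.
Since V_CE = 15.3 V > V_CE(sat) ≈ 0.2 V, the transistor is in the active region as assumed.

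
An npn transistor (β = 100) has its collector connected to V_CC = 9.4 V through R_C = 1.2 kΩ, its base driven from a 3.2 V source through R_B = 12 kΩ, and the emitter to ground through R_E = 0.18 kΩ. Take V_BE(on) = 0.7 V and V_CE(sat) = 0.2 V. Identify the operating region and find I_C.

Assume active: I_B = (3.2 − 0.7)/(12 + 101×0.18) = 0.0828 mA, I_C = β·I_B = 8.28 mA.
Then V_CE = 9.4 − 8.28×1.2 − 8.37×0.18 = -2.05 V < 0.2 V — the active assumption fails.
Re-solve with V_CE = 0.2 V. KCL at the emitter: V_E/R_E = (V_BB−0.7−V_E)/R_B + (V_CC−0.2−V_E)/R_C, giving V_E = 1.22 V.
I_C = (V_CC − 0.2 − V_E)/R_C = (9.2 − 1.22)/1.2 = 6.65 mA.
Check: I_B = (2.5 − 1.22)/12 = 0.107 mA, and β·I_B = 10.7 mA > I_C, confirming saturation.

saturation; I_C ≈ 6.7 mA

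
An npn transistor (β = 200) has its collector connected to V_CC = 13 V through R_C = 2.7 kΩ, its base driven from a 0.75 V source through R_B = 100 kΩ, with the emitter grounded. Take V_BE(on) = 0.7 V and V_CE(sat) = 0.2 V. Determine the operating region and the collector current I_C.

Assume active. Base-emitter loop: I_B = (V_BB − V_BE)/R_B = (0.75 − 0.7)/100 = 0.0005 mA.
I_C = β·I_B = 200×0.0005 = 0.1 mA.
V_CE = V_CC − I_C·R_C = 13 − 0.1×2.7 = 12.7 V > V_CE(sat), so the active-region assumption holds.

active; I_C ≈ 0.1 mA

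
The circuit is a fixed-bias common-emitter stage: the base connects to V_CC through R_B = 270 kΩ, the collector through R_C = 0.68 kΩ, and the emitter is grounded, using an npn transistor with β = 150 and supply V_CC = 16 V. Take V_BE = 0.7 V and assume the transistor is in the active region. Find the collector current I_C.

Base loop: V_CC = I_B·R_B + V_BE, so I_B = (16 − 0.7)/270 kΩ = 0.0567 mA.
In the active region I_C = β·I_B = 150 × 0.0567 = 8.5 mA.
Collector loop: V_CE = V_CC − I_C·R_C = 16 − 8.5×0.68 = 10.2 V.
Since V_CE = 10.2 V > V_CE(sat) ≈ 0.2 V, the transistor is in the active region as assumed.

I_C ≈ 8.5 mA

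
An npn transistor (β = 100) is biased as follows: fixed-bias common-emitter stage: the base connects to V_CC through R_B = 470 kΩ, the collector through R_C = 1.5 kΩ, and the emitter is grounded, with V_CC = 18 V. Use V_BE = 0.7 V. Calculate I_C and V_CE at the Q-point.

I_C ≈ 3.7 mA, V_CE ≈ 12 V

Base loop: V_CC = I_B·R_B + V_BE, so I_B = (18 − 0.7)/470 kΩ = 0.0368 mA.
In the active region I_C = β·I_B = 100 × 0.0368 = 3.68 mA.
Collector loop: V_CE = V_CC − I_C·R_C = 18 − 3.68×1.5 = 12.5 V.
Since V_CE = 12.5 V > V_CE(sat) ≈ 0.2 V, the transistor is in the active region as assumed.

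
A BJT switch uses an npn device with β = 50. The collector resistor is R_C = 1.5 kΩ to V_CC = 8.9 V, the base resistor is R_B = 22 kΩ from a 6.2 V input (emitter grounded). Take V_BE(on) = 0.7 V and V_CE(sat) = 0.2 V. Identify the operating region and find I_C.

Assume active: I_B = (6.2 − 0.7)/22 = 0.25 mA, giving I_C = β·I_B = 12.5 mA.
But then V_CE = 8.9 − 12.5×1.5 = -9.85 V < V_CE(sat) = 0.2 V — impossible in the active region.
So the transistor is saturated. With V_CE = 0.2 V, I_C = (V_CC − 0.2)/R_C = 8.7/1.5 = 5.8 mA.
Check: β·I_B = 12.5 mA > I_C = 5.8 mA, confirming saturation.

saturation; I_C ≈ 5.8 mA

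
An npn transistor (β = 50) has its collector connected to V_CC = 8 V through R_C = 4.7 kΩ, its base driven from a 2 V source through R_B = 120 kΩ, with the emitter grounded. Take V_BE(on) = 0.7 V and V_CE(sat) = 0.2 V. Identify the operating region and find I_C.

Assume active. Base-emitter loop: I_B = (V_BB − V_BE)/R_B = (2 − 0.7)/120 = 0.0108 mA.
I_C = β·I_B = 50×0.0108 = 0.542 mA.
V_CE = V_CC − I_C·R_C = 8 − 0.542×4.7 = 5.45 V > V_CE(sat), so the active-region assumption holds.

active; I_C ≈ 0.54 mA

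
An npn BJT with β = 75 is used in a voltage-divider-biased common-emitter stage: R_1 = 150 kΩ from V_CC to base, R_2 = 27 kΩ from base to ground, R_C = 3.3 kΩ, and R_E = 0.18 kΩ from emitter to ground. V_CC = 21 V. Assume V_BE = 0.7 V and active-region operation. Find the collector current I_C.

Thevenize the base divider: V_Th = V_CC·R_2/(R_1+R_2) = 21×27/177 = 3.2 V, R_Th = R_1‖R_2 = 22.9 kΩ.
Base-emitter loop: V_Th = I_B·R_Th + V_BE + (β+1)I_B·R_E, so I_B = (3.2 − 0.7) / (22.9 + 76×0.18) = 0.0685 mA.
I_C = β·I_B = 75×0.0685 = 5.14 mA, and I_E = (β+1)I_B = 5.2 mA.
V_CE = V_CC − I_C·R_C − I_E·R_E = 21 − 5.14×3.3 − 5.2×0.18 = 3.12 V.
V_CE = 3.12 V > 0.2 V confirms active-region operation.

I_C ≈ 5.1 mA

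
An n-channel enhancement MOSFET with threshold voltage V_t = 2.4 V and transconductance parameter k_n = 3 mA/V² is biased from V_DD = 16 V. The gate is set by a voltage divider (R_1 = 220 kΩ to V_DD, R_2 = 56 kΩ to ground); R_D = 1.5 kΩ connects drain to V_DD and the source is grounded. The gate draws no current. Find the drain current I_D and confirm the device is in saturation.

V_G = V_DD·R_2/(R_1+R_2) = 16×56/276 = 3.25 V. With the source grounded, V_GS = V_G = 3.25 V.
Assume saturation: I_D = (k_n/2)(V_GS − V_t)² = (3/2)×(3.25 − 2.4)² = 1.5×0.846² = 1.07 mA.
V_DS = V_DD − I_D·R_D = 16 − 1.07×1.5 = 14.4 V.
Saturation requires V_DS ≥ V_GS − V_t = 0.846 V; 14.4 ≥ 0.846 ✓.

I_D ≈ 1.1 mA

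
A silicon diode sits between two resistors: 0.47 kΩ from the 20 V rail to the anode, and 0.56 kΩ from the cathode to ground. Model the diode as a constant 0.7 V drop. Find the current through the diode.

I ≈ 19 mA

The two resistors are in series with the diode, so KVL gives 20 = I·0.47 + 0.7 + I·0.56.
I = (20 − 0.7) / (0.47 + 0.56) kΩ = 19.3 / 1.03 = 18.7 mA.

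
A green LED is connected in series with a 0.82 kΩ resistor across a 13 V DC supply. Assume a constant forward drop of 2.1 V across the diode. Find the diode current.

I ≈ 13 mA

KVL around the loop: 13 = V_D + I·R = 2.1 + I × 0.82 kΩ.
So I = (13 − 2.1) / 0.82 kΩ = 10.9 / 0.82 = 13.3 mA.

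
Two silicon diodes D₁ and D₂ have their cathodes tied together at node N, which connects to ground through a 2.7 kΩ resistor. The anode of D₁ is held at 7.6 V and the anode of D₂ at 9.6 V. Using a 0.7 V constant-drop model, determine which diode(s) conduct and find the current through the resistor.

Assume both conduct. Then node N would need to be at both 7.6−0.7 = 6.9 V and 9.6−0.7 = 8.9 V, which is impossible.
Assume only D₂ conducts: V_N = 9.6 − 0.7 = 8.9 V, so I_R = 8.9/2.7 = 3.3 mA.
Check D₁: its anode-to-cathode voltage is 7.6 − 8.9 = -1.3 V < 0.7 V, so it is off. The assumption is consistent.

Only D₂ conducts; I_R ≈ 3.3 mA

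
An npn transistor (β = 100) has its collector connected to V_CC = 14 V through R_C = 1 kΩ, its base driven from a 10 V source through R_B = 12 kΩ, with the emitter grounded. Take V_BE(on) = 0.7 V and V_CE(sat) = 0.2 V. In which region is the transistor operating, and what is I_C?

Assume active: I_B = (10 − 0.7)/12 = 0.775 mA, giving I_C = β·I_B = 77.5 mA.
But then V_CE = 14 − 77.5×1 = -63.5 V < V_CE(sat) = 0.2 V — impossible in the active region.
So the transistor is saturated. With V_CE = 0.2 V, I_C = (V_CC − 0.2)/R_C = 13.8/1 = 13.8 mA.
Check: β·I_B = 77.5 mA > I_C = 13.8 mA, confirming saturation.

saturation; I_C ≈ 14 mA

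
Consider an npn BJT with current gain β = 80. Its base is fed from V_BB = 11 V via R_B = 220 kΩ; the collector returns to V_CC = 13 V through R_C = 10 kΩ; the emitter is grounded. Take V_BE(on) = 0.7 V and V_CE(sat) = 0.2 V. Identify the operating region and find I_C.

saturation; I_C ≈ 1.3 mA

Assume active: I_B = (11 − 0.7)/220 = 0.0468 mA, giving I_C = β·I_B = 3.75 mA.
But then V_CE = 13 − 3.75×10 = -24.5 V < V_CE(sat) = 0.2 V — impossible in the active region.
So the transistor is saturated. With V_CE = 0.2 V, I_C = (V_CC − 0.2)/R_C = 12.8/10 = 1.28 mA.
Check: β·I_B = 3.75 mA > I_C = 1.28 mA, confirming saturation.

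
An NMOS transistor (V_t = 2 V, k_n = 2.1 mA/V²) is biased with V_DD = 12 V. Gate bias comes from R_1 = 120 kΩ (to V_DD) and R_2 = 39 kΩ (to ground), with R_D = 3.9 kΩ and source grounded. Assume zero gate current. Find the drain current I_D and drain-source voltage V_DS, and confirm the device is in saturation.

I_D ≈ 0.93 mA, V_DS ≈ 8.4 V

V_G = V_DD·R_2/(R_1+R_2) = 12×39/159 = 2.94 V. With the source grounded, V_GS = V_G = 2.94 V.
Assume saturation: I_D = (k_n/2)(V_GS − V_t)² = (2.1/2)×(2.94 − 2)² = 1.05×0.943² = 0.934 mA.
V_DS = V_DD − I_D·R_D = 12 − 0.934×3.9 = 8.36 V.
Saturation requires V_DS ≥ V_GS − V_t = 0.943 V; 8.36 ≥ 0.943 ✓.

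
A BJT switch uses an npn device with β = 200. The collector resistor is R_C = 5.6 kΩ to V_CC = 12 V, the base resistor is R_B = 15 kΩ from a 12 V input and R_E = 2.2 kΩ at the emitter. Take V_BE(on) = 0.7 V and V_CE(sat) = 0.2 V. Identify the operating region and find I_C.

Assume active: I_B = (12 − 0.7)/(15 + 201×2.2) = 0.0247 mA, I_C = β·I_B = 4.94 mA.
Then V_CE = 12 − 4.94×5.6 − 4.97×2.2 = -26.6 V < 0.2 V — the active assumption fails.
Re-solve with V_CE = 0.2 V. KCL at the emitter: V_E/R_E = (V_BB−0.7−V_E)/R_B + (V_CC−0.2−V_E)/R_C, giving V_E = 4.09 V.
I_C = (V_CC − 0.2 − V_E)/R_C = (11.8 − 4.09)/5.6 = 1.38 mA.
Check: I_B = (11.3 − 4.09)/15 = 0.481 mA, and β·I_B = 96.2 mA > I_C, confirming saturation.

saturation; I_C ≈ 1.4 mA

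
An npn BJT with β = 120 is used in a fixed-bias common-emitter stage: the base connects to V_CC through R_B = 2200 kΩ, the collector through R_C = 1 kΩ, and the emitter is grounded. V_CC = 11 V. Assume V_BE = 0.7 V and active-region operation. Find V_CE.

Base loop: V_CC = I_B·R_B + V_BE, so I_B = (11 − 0.7)/2200 kΩ = 0.00468 mA.
In the active region I_C = β·I_B = 120 × 0.00468 = 0.562 mA.
Collector loop: V_CE = V_CC − I_C·R_C = 11 − 0.562×1 = 10.4 V.
Since V_CE = 10.4 V > V_CE(sat) ≈ 0.2 V, the transistor is in the active region as assumed.

V_CE ≈ 10 V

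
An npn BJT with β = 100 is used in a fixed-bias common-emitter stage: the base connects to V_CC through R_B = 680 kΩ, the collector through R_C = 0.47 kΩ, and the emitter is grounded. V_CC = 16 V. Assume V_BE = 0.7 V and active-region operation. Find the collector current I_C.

Base loop: V_CC = I_B·R_B + V_BE, so I_B = (16 − 0.7)/680 kΩ = 0.0225 mA.
In the active region I_C = β·I_B = 100 × 0.0225 = 2.25 mA.
Collector loop: V_CE = V_CC − I_C·R_C = 16 − 2.25×0.47 = 14.9 V.
Since V_CE = 14.9 V > V_CE(sat) ≈ 0.2 V, the transistor is in the active region as assumed.

I_C ≈ 2.3 mA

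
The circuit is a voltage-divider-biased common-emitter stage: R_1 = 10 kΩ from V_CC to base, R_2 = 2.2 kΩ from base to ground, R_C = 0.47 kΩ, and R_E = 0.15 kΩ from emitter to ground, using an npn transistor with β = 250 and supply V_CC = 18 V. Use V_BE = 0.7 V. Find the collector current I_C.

Thevenize the base divider: V_Th = V_CC·R_2/(R_1+R_2) = 18×2.2/12.2 = 3.25 V, R_Th = R_1‖R_2 = 1.8 kΩ.
Base-emitter loop: V_Th = I_B·R_Th + V_BE + (β+1)I_B·R_E, so I_B = (3.25 − 0.7) / (1.8 + 251×0.15) = 0.0645 mA.
I_C = β·I_B = 250×0.0645 = 16.1 mA, and I_E = (β+1)I_B = 16.2 mA.
V_CE = V_CC − I_C·R_C − I_E·R_E = 18 − 16.1×0.47 − 16.2×0.15 = 7.99 V.
V_CE = 7.99 V > 0.2 V confirms active-region operation.

I_C ≈ 16 mA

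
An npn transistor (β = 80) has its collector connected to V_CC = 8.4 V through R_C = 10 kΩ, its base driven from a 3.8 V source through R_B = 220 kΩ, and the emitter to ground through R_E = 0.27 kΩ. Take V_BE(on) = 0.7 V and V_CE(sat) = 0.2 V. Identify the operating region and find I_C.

saturation; I_C ≈ 0.8 mA

Assume active: I_B = (3.8 − 0.7)/(220 + 81×0.27) = 0.0128 mA, I_C = β·I_B = 1.03 mA.
Then V_CE = 8.4 − 1.03×10 − 1.04×0.27 = -2.13 V < 0.2 V — the active assumption fails.
Re-solve with V_CE = 0.2 V. KCL at the emitter: V_E/R_E = (V_BB−0.7−V_E)/R_B + (V_CC−0.2−V_E)/R_C, giving V_E = 0.219 V.
I_C = (V_CC − 0.2 − V_E)/R_C = (8.2 − 0.219)/10 = 0.798 mA.
Check: I_B = (3.1 − 0.219)/220 = 0.0131 mA, and β·I_B = 1.05 mA > I_C, confirming saturation.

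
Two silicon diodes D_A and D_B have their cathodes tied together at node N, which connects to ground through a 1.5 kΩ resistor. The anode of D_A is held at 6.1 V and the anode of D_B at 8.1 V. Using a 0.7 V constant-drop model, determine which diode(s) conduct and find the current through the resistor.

Only D_B conducts; I_R ≈ 4.9 mA

Assume both conduct. Then node N would need to be at both 6.1−0.7 = 5.4 V and 8.1−0.7 = 7.4 V, which is impossible.
Assume only D_B conducts: V_N = 8.1 − 0.7 = 7.4 V, so I_R = 7.4/1.5 = 4.93 mA.
Check D_A: its anode-to-cathode voltage is 6.1 − 7.4 = -1.3 V < 0.7 V, so it is off. The assumption is consistent.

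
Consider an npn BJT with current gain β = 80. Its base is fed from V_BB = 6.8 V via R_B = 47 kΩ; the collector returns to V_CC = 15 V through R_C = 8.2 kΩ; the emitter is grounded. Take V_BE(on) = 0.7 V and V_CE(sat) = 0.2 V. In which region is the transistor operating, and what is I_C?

saturation; I_C ≈ 1.8 mA

Assume active: I_B = (6.8 − 0.7)/47 = 0.13 mA, giving I_C = β·I_B = 10.4 mA.
But then V_CE = 15 − 10.4×8.2 = -70.1 V < V_CE(sat) = 0.2 V — impossible in the active region.
So the transistor is saturated. With V_CE = 0.2 V, I_C = (V_CC − 0.2)/R_C = 14.8/8.2 = 1.8 mA.
Check: β·I_B = 10.4 mA > I_C = 1.8 mA, confirming saturation.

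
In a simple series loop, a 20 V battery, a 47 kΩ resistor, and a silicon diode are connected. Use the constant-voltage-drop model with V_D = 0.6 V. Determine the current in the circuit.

I ≈ 0.41 mA

KVL around the loop: 20 = V_D + I·R = 0.6 + I × 47 kΩ.
So I = (20 − 0.6) / 47 kΩ = 19.4 / 47 = 0.413 mA.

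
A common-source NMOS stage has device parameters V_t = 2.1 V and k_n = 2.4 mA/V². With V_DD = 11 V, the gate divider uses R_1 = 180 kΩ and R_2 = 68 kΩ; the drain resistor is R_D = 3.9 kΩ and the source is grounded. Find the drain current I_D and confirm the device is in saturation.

I_D ≈ 1 mA

V_G = V_DD·R_2/(R_1+R_2) = 11×68/248 = 3.02 V. With the source grounded, V_GS = V_G = 3.02 V.
Assume saturation: I_D = (k_n/2)(V_GS − V_t)² = (2.4/2)×(3.02 − 2.1)² = 1.2×0.916² = 1.01 mA.
V_DS = V_DD − I_D·R_D = 11 − 1.01×3.9 = 7.07 V.
Saturation requires V_DS ≥ V_GS − V_t = 0.916 V; 7.07 ≥ 0.916 ✓.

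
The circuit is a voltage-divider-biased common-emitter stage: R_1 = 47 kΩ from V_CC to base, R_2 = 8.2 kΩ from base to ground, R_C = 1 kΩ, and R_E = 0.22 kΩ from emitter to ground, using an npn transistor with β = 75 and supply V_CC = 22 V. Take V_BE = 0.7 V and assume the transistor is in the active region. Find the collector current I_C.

I_C ≈ 8.1 mA

Thevenize the base divider: V_Th = V_CC·R_2/(R_1+R_2) = 22×8.2/55.2 = 3.27 V, R_Th = R_1‖R_2 = 6.98 kΩ.
Base-emitter loop: V_Th = I_B·R_Th + V_BE + (β+1)I_B·R_E, so I_B = (3.27 − 0.7) / (6.98 + 76×0.22) = 0.108 mA.
I_C = β·I_B = 75×0.108 = 8.13 mA, and I_E = (β+1)I_B = 8.23 mA.
V_CE = V_CC − I_C·R_C − I_E·R_E = 22 − 8.13×1 − 8.23×0.22 = 12.1 V.
V_CE = 12.1 V > 0.2 V confirms active-region operation.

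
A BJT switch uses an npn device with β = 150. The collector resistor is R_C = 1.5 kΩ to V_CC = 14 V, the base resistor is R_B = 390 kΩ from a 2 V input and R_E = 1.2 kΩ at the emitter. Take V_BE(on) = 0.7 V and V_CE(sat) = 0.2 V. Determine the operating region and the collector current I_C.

Assume active. Base-emitter loop: I_B = (V_BB − V_BE)/(R_B + (β+1)R_E) = (2 − 0.7)/(390 + 151×1.2) = 0.00228 mA.
I_C = β·I_B = 150×0.00228 = 0.341 mA.
V_CE = V_CC − I_C·R_C − I_E·R_E = 14 − 0.341×1.5 − 0.344×1.2 = 13.1 V > V_CE(sat), so the active-region assumption holds.

active; I_C ≈ 0.34 mA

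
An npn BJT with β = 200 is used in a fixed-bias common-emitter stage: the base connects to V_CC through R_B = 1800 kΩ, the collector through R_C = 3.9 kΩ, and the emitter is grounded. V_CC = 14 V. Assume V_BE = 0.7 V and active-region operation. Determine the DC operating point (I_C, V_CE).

I_C ≈ 1.5 mA, V_CE ≈ 8.2 V

Base loop: V_CC = I_B·R_B + V_BE, so I_B = (14 − 0.7)/1800 kΩ = 0.00739 mA.
In the active region I_C = β·I_B = 200 × 0.00739 = 1.48 mA.
Collector loop: V_CE = V_CC − I_C·R_C = 14 − 1.48×3.9 = 8.24 V.
Since V_CE = 8.24 V > V_CE(sat) ≈ 0.2 V, the transistor is in the active region as assumed.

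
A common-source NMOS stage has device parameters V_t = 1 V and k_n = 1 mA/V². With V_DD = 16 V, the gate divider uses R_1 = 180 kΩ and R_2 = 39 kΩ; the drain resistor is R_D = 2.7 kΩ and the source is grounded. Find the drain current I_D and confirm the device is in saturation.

V_G = V_DD·R_2/(R_1+R_2) = 16×39/219 = 2.85 V. With the source grounded, V_GS = V_G = 2.85 V.
Assume saturation: I_D = (k_n/2)(V_GS − V_t)² = (1/2)×(2.85 − 1)² = 0.5×1.85² = 1.71 mA.
V_DS = V_DD − I_D·R_D = 16 − 1.71×2.7 = 11.4 V.
Saturation requires V_DS ≥ V_GS − V_t = 1.85 V; 11.4 ≥ 1.85 ✓.

I_D ≈ 1.7 mA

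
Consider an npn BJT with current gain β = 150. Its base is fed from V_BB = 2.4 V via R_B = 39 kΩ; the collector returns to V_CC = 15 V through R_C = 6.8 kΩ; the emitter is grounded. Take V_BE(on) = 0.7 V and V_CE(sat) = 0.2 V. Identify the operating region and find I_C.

Assume active: I_B = (2.4 − 0.7)/39 = 0.0436 mA, giving I_C = β·I_B = 6.54 mA.
But then V_CE = 15 − 6.54×6.8 = -29.5 V < V_CE(sat) = 0.2 V — impossible in the active region.
So the transistor is saturated. With V_CE = 0.2 V, I_C = (V_CC − 0.2)/R_C = 14.8/6.8 = 2.18 mA.
Check: β·I_B = 6.54 mA > I_C = 2.18 mA, confirming saturation.

saturation; I_C ≈ 2.2 mA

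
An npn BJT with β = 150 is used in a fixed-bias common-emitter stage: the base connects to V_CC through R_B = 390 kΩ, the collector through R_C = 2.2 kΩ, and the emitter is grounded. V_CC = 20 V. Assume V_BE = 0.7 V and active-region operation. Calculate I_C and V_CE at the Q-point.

Base loop: V_CC = I_B·R_B + V_BE, so I_B = (20 − 0.7)/390 kΩ = 0.0495 mA.
In the active region I_C = β·I_B = 150 × 0.0495 = 7.42 mA.
Collector loop: V_CE = V_CC − I_C·R_C = 20 − 7.42×2.2 = 3.67 V.
Since V_CE = 3.67 V > V_CE(sat) ≈ 0.2 V, the transistor is in the active region as assumed.

I_C ≈ 7.4 mA, V_CE ≈ 3.7 V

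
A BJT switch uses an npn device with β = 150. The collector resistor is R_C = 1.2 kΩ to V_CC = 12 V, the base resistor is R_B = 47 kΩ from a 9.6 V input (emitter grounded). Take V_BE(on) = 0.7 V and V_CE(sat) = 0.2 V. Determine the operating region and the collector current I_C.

saturation; I_C ≈ 9.8 mA

Assume active: I_B = (9.6 − 0.7)/47 = 0.189 mA, giving I_C = β·I_B = 28.4 mA.
But then V_CE = 12 − 28.4×1.2 = -22.1 V < V_CE(sat) = 0.2 V — impossible in the active region.
So the transistor is saturated. With V_CE = 0.2 V, I_C = (V_CC − 0.2)/R_C = 11.8/1.2 = 9.83 mA.
Check: β·I_B = 28.4 mA > I_C = 9.83 mA, confirming saturation.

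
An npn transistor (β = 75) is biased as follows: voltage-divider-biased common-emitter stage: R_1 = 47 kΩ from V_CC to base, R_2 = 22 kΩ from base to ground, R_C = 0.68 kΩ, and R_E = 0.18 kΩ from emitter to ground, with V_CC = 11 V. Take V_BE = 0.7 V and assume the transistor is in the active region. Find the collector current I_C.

Thevenize the base divider: V_Th = V_CC·R_2/(R_1+R_2) = 11×22/69 = 3.51 V, R_Th = R_1‖R_2 = 15 kΩ.
Base-emitter loop: V_Th = I_B·R_Th + V_BE + (β+1)I_B·R_E, so I_B = (3.51 − 0.7) / (15 + 76×0.18) = 0.0979 mA.
I_C = β·I_B = 75×0.0979 = 7.34 mA, and I_E = (β+1)I_B = 7.44 mA.
V_CE = V_CC − I_C·R_C − I_E·R_E = 11 − 7.34×0.68 − 7.44×0.18 = 4.67 V.
V_CE = 4.67 V > 0.2 V confirms active-region operation.

I_C ≈ 7.3 mA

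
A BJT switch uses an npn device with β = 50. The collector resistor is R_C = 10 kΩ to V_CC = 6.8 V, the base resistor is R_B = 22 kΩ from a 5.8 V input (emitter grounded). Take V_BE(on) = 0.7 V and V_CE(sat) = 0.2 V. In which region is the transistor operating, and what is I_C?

saturation; I_C ≈ 0.66 mA

Assume active: I_B = (5.8 − 0.7)/22 = 0.232 mA, giving I_C = β·I_B = 11.6 mA.
But then V_CE = 6.8 − 11.6×10 = -109 V < V_CE(sat) = 0.2 V — impossible in the active region.
So the transistor is saturated. With V_CE = 0.2 V, I_C = (V_CC − 0.2)/R_C = 6.6/10 = 0.66 mA.
Check: β·I_B = 11.6 mA > I_C = 0.66 mA, confirming saturation.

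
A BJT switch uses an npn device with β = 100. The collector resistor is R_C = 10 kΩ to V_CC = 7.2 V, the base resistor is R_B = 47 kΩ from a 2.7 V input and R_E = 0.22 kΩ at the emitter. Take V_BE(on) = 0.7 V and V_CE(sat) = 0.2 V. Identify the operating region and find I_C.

Assume active: I_B = (2.7 − 0.7)/(47 + 101×0.22) = 0.0289 mA, I_C = β·I_B = 2.89 mA.
Then V_CE = 7.2 − 2.89×10 − 2.92×0.22 = -22.3 V < 0.2 V — the active assumption fails.
Re-solve with V_CE = 0.2 V. KCL at the emitter: V_E/R_E = (V_BB−0.7−V_E)/R_B + (V_CC−0.2−V_E)/R_C, giving V_E = 0.159 V.
I_C = (V_CC − 0.2 − V_E)/R_C = (7 − 0.159)/10 = 0.684 mA.
Check: I_B = (2 − 0.159)/47 = 0.0392 mA, and β·I_B = 3.92 mA > I_C, confirming saturation.

saturation; I_C ≈ 0.68 mA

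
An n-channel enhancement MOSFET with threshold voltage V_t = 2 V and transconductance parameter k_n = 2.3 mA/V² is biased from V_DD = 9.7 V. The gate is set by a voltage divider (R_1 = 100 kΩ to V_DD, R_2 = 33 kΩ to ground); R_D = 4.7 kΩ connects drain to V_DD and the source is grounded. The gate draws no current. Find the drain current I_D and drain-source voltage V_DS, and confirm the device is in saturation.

I_D ≈ 0.19 mA, V_DS ≈ 8.8 V

V_G = V_DD·R_2/(R_1+R_2) = 9.7×33/133 = 2.41 V. With the source grounded, V_GS = V_G = 2.41 V.
Assume saturation: I_D = (k_n/2)(V_GS − V_t)² = (2.3/2)×(2.41 − 2)² = 1.15×0.407² = 0.19 mA.
V_DS = V_DD − I_D·R_D = 9.7 − 0.19×4.7 = 8.81 V.
Saturation requires V_DS ≥ V_GS − V_t = 0.407 V; 8.81 ≥ 0.407 ✓.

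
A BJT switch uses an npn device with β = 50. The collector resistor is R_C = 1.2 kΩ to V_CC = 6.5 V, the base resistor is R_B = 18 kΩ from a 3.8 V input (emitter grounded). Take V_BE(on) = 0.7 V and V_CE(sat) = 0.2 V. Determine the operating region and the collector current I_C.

Assume active: I_B = (3.8 − 0.7)/18 = 0.172 mA, giving I_C = β·I_B = 8.61 mA.
But then V_CE = 6.5 − 8.61×1.2 = -3.83 V < V_CE(sat) = 0.2 V — impossible in the active region.
So the transistor is saturated. With V_CE = 0.2 V, I_C = (V_CC − 0.2)/R_C = 6.3/1.2 = 5.25 mA.
Check: β·I_B = 8.61 mA > I_C = 5.25 mA, confirming saturation.

saturation; I_C ≈ 5.2 mA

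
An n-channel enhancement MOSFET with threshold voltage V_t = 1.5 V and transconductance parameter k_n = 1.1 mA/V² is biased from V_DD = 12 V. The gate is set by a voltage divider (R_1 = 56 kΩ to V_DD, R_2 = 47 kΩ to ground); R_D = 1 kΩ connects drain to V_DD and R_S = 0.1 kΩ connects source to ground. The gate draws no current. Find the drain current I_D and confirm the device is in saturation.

I_D ≈ 6.2 mA

V_G = V_DD·R_2/(R_1+R_2) = 12×47/103 = 5.48 V.
Assume saturation: I_D = (k_n/2)(V_GS − V_t)² with V_GS = V_G − I_D·R_S = 5.48 − 0.1·I_D.
Substituting gives 0.0055·I_D² − 1.44·I_D + 8.69 = 0, with roots I_D = 6.2 or 255 mA.
The root I_D = 255 mA gives V_GS = -20 V ≤ V_t, so take I_D = 6.2 mA.
Then V_GS = 4.86 V and V_DS = V_DD − I_D(R_D+R_S) = 12 − 6.2×1.1 = 5.19 V.
Saturation requires V_DS ≥ V_GS − V_t = 3.36 V; 5.19 ≥ 3.36 ✓.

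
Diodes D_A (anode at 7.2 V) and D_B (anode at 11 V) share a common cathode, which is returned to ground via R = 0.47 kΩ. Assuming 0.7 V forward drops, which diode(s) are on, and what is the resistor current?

Only D_B conducts; I_R ≈ 22 mA

Assume both conduct. Then node N would need to be at both 7.2−0.7 = 6.5 V and 11−0.7 = 10.3 V, which is impossible.
Assume only D_B conducts: V_N = 11 − 0.7 = 10.3 V, so I_R = 10.3/0.47 = 21.9 mA.
Check D_A: its anode-to-cathode voltage is 7.2 − 10.3 = -3.1 V < 0.7 V, so it is off. The assumption is consistent.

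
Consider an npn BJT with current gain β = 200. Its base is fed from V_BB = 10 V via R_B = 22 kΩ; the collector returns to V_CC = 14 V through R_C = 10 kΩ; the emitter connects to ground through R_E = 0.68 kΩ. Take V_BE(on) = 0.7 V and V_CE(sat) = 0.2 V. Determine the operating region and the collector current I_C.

Assume active: I_B = (10 − 0.7)/(22 + 201×0.68) = 0.0586 mA, I_C = β·I_B = 11.7 mA.
Then V_CE = 14 − 11.7×10 − 11.8×0.68 = -111 V < 0.2 V — the active assumption fails.
Re-solve with V_CE = 0.2 V. KCL at the emitter: V_E/R_E = (V_BB−0.7−V_E)/R_B + (V_CC−0.2−V_E)/R_C, giving V_E = 1.12 V.
I_C = (V_CC − 0.2 − V_E)/R_C = (13.8 − 1.12)/10 = 1.27 mA.
Check: I_B = (9.3 − 1.12)/22 = 0.372 mA, and β·I_B = 74.4 mA > I_C, confirming saturation.

saturation; I_C ≈ 1.3 mA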